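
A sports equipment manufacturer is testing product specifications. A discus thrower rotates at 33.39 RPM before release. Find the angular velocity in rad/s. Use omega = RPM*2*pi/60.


omega = RPM * 2 * pi / 60
omega = 33.39 * 2 * 3.14159 / 60
omega = 209.7956 / 60 = 3.4966 rad/s

3.4966 rad/s


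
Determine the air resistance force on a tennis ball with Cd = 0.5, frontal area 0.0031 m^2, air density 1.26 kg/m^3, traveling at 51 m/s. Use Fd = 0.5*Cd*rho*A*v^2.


Fd = 0.5 * Cd * rho * A * v^2
Fd = 0.5 * 0.5 * 1.26 * 0.0031 * 51^2
v^2 = 2601
Fd = 0.5 * 0.5 * 1.26 * 0.0031 * 2601 = 2.5399 N

2.5399 N


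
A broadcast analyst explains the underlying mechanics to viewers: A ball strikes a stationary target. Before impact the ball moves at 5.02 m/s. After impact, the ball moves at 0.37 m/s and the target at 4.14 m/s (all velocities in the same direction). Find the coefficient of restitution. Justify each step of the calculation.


e = (v2_after - v1_after) / (v1_before - v2_before)
Numerator = 4.14 - 0.37 = 3.77
Denominator = 5.02 - 0 = 5.02
e = 3.77 / 5.02 = 0.751

0.751


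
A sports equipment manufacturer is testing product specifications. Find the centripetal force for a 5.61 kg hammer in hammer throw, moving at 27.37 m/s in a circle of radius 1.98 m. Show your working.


Fc = m * v^2 / r
v^2 = 27.37^2 = 749.1169
Fc = 5.61 * 749.1169 / 1.98
Fc = 4202.5458 / 1.98 = 2122.4979 N

2122.4979 N


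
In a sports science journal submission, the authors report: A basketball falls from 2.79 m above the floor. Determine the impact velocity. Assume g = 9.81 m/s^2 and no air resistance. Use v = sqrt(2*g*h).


v = sqrt(2 * g * h)
v = sqrt(2 * 9.81 * 2.79)
v = sqrt(54.7398) = 7.3986 m/s

7.3986 m/s


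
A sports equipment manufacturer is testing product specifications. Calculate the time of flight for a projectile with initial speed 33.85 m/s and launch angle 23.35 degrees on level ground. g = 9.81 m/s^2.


T = 2*v*sin(theta)/g
sin(theta) = sin(23.35 deg) = 0.3963
T = 2*33.85*0.3963 / 9.81
T = 26.8327 / 9.81 = 2.7352 s

2.7352 s


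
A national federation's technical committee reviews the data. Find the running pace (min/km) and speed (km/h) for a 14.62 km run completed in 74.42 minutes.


Pace = time / distance = 74.42 min / 14.62 km = 5.0903 min/km
Speed = distance / time_in_hours = 14.62 / 1.2403 hr
Speed = 11.7872 km/h

5.0903 min/km, 11.7872 km/h


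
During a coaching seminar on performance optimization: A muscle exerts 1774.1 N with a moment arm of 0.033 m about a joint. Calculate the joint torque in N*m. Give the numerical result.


tau = F * d
tau = 1774.1 * 0.033
tau = 58.5453 N*m

58.5453 N*m


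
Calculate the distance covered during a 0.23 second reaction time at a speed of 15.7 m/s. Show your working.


d = v * t
d = 15.7 * 0.23
d = 3.611 m

3.611 m


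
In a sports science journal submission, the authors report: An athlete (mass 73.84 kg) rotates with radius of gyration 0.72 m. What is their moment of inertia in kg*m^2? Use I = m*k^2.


I = m * k^2
I = 73.84 * 0.72^2
I = 73.84 * 0.5184 = 38.2787 kg*m^2

38.2787 kg*m^2


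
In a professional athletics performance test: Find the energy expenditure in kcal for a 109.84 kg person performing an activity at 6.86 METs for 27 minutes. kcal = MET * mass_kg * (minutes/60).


kcal = MET * mass * time_hr
Convert time: 27 min = 0.45 hr
kcal = 6.86 * 109.84 * 0.45
kcal = 339.0761 kcal

339.0761 kcal


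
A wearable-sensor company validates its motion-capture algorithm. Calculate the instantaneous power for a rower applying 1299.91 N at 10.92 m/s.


P = F * v
P = 1299.91 * 10.92
P = 14195.0172 W

14195.0172 W


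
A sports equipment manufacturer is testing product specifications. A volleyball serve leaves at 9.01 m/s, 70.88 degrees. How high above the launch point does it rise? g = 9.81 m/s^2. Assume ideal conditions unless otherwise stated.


H = (v*sin(theta))^2 / (2*g)
vy = v*sin(theta) = 9.01 * sin(70.88 deg) = 8.513 m/s
H = vy^2 / (2*g) = 72.4705 / (2*9.81)
H = 72.4705 / 19.62 = 3.6937 m

3.6937 m


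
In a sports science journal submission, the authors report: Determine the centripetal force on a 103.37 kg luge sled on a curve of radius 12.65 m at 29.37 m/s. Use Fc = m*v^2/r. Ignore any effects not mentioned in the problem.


Fc = m * v^2 / r
v^2 = 29.37^2 = 862.5969
Fc = 103.37 * 862.5969 / 12.65
Fc = 89166.6416 / 12.65 = 7048.7464 N

7048.7464 N


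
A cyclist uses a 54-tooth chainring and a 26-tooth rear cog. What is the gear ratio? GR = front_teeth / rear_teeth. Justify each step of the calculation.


GR = front_teeth / rear_teeth
GR = 54 / 26
GR = 2.0769

2.0769


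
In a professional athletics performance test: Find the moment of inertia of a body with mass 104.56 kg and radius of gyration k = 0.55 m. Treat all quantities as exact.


I = m * k^2
I = 104.56 * 0.55^2
I = 104.56 * 0.3025 = 31.6294 kg*m^2

31.6294 kg*m^2


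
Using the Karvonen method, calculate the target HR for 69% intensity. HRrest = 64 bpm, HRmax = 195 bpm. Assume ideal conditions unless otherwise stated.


Target = HRrest + pct*(HRmax - HRrest)
Heart rate reserve = HRmax - HRrest = 195 - 64 = 131 bpm
Fraction = 69% = 0.69
Target = 64 + 0.69 * 131
Target = 64 + 90.39 = 154.39 bpm

154.39 bpm


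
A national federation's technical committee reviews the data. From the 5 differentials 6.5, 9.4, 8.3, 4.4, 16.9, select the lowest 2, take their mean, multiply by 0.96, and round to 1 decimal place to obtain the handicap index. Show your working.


All differentials: 6.5, 9.4, 8.3, 4.4, 16.9
Sorted: 4.4, 6.5, 8.3, 9.4, 16.9
Best 2: 4.4, 6.5
Average of best = 10.9 / 2 = 5.45
Raw index = 5.45 * 0.96 = 5.232
Handicap index = round(5.232, 1) = 5.2

5.2


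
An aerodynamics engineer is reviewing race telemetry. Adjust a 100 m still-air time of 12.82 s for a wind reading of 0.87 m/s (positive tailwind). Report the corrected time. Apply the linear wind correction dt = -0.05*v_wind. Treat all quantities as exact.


dt = -0.05 * v_wind = -0.05 * 0.87 = -0.0435 s
t_corrected = t_still + dt = 12.82 + (-0.0435)
t_corrected = 12.7765 s

12.7765 s


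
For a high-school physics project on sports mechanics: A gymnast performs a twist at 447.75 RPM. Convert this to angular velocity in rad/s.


omega = RPM * 2 * pi / 60
omega = 447.75 * 2 * 3.14159 / 60
omega = 2813.2962 / 60 = 46.8883 rad/s

46.8883 rad/s


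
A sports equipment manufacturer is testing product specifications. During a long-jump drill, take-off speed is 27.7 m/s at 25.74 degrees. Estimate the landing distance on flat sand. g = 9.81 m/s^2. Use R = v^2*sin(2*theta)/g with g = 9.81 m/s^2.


R = v^2 * sin(2*theta) / g
Convert angle to radians: theta = 25.74 deg = 0.4492 rad
sin(2*theta) = sin(0.8985) = 0.7824
R = 27.7^2 * 0.7824 / 9.81
R = 767.29 * 0.7824 / 9.81 = 61.1948 m

61.1948 m


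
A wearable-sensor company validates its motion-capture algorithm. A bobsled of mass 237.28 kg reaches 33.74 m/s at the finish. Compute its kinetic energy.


KE = 0.5 * m * v^2
KE = 0.5 * 237.28 * 33.74^2
KE = 0.5 * 237.28 * 1138.3876 = 135058.3049 J

135058.3049 J


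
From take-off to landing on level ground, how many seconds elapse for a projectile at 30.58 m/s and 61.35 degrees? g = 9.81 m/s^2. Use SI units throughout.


T = 2*v*sin(theta)/g
sin(theta) = sin(61.35 deg) = 0.8776
T = 2*30.58*0.8776 / 9.81
T = 53.6719 / 9.81 = 5.4711 s

5.4711 s


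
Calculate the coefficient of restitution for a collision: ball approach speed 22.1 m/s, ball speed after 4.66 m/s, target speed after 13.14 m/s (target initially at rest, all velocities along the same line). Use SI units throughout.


e = (v2_after - v1_after) / (v1_before - v2_before)
Numerator = 13.14 - 4.66 = 8.48
Denominator = 22.1 - 0 = 22.1
e = 8.48 / 22.1 = 0.3837

0.3837


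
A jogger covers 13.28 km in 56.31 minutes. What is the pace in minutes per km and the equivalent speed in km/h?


Pace = time / distance = 56.31 min / 13.28 km = 4.2402 min/km
Speed = distance / time_in_hours = 13.28 / 0.9385 hr
Speed = 14.1502 km/h

4.2402 min/km, 14.1502 km/h


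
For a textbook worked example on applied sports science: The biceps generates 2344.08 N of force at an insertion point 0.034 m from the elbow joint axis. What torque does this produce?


tau = F * d
tau = 2344.08 * 0.034
tau = 79.6987 N*m

79.6987 N*m


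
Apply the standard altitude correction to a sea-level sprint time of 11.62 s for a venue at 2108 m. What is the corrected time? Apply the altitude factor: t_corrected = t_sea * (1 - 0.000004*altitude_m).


Correction factor = 1 - 0.000004 * 2108 = 0.991568
t_corrected = t_sea * factor = 11.62 * 0.991568
t_corrected = 11.522 s

11.522 s


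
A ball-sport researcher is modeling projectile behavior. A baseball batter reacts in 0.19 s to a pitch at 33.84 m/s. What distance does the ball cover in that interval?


d = v * t
d = 33.84 * 0.19
d = 6.4296 m

6.4296 m


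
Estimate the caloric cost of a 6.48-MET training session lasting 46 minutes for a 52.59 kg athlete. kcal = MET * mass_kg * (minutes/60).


kcal = MET * mass * time_hr
Convert time: 46 min = 0.7667 hr
kcal = 6.48 * 52.59 * 0.7667
kcal = 261.2671 kcal

261.2671 kcal


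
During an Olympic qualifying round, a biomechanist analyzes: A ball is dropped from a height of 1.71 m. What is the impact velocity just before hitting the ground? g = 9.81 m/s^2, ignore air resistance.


v = sqrt(2 * g * h)
v = sqrt(2 * 9.81 * 1.71)
v = sqrt(33.5502) = 5.7923 m/s

5.7923 m/s


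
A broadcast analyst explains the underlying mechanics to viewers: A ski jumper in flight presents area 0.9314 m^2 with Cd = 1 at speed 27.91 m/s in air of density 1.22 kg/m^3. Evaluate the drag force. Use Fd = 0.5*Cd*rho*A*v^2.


Fd = 0.5 * Cd * rho * A * v^2
Fd = 0.5 * 1 * 1.22 * 0.9314 * 27.91^2
v^2 = 778.9681
Fd = 0.5 * 1 * 1.22 * 0.9314 * 778.9681 = 442.5738 N

442.5738 N


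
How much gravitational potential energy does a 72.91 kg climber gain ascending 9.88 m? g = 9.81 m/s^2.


PE = m * g * h
PE = 72.91 * 9.81 * 9.88
PE = 715.2471 * 9.88 = 7066.6413 J

7066.6413 J


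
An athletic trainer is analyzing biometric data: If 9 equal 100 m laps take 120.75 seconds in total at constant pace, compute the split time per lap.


Split time = total_time / n_laps = 120.75 / 9
Split time = 13.4167 s per lap

13.4167 s


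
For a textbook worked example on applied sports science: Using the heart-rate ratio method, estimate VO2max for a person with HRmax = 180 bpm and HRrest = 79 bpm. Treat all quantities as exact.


VO2max = 15.3 * HRmax / HRrest
VO2max = 15.3 * 180 / 79
VO2max = 2754 / 79 = 34.8608 mL/kg/min

34.8608 mL/kg/min


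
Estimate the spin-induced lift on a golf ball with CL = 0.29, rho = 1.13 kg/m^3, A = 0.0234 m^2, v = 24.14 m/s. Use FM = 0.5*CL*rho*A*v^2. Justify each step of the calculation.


FM = 0.5 * CL * rho * A * v^2
FM = 0.5 * 0.29 * 1.13 * 0.0234 * 24.14^2
v^2 = 582.7396
FM = 0.5 * 0.29 * 1.13 * 0.0234 * 582.7396 = 2.2343 N

2.2343 N


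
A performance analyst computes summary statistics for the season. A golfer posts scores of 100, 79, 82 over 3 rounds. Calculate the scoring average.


Average = sum / n
Sum = 261
Average = 261 / 3 = 87

87


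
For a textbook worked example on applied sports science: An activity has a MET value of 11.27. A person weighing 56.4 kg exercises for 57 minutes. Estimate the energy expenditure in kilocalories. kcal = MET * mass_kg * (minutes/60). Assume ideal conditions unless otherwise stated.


kcal = MET * mass * time_hr
Convert time: 57 min = 0.95 hr
kcal = 11.27 * 56.4 * 0.95
kcal = 603.8466 kcal

603.8466 kcal


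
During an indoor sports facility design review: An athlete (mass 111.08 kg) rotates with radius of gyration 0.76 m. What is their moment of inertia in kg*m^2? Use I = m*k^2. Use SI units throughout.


I = m * k^2
I = 111.08 * 0.76^2
I = 111.08 * 0.5776 = 64.1598 kg*m^2

64.1598 kg*m^2


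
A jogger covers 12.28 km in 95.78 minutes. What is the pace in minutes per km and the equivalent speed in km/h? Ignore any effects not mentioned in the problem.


Pace = time / distance = 95.78 min / 12.28 km = 7.7997 min/km
Speed = distance / time_in_hours = 12.28 / 1.5963 hr
Speed = 7.6926 km/h

7.7997 min/km, 7.6926 km/h


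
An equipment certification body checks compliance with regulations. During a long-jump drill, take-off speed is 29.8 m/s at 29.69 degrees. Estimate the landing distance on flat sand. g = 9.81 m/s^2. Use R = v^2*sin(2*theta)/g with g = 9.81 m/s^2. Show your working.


R = v^2 * sin(2*theta) / g
Convert angle to radians: theta = 29.69 deg = 0.5182 rad
sin(2*theta) = sin(1.0364) = 0.8606
R = 29.8^2 * 0.8606 / 9.81
R = 888.04 * 0.8606 / 9.81 = 77.9017 m

77.9017 m


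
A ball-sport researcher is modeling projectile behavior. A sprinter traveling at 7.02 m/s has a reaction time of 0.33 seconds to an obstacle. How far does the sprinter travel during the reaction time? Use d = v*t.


d = v * t
d = 7.02 * 0.33
d = 2.3166 m

2.3166 m


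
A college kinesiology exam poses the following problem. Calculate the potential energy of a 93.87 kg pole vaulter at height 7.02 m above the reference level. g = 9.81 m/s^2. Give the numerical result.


PE = m * g * h
PE = 93.87 * 9.81 * 7.02
PE = 920.8647 * 7.02 = 6464.4702 J

6464.4702 J


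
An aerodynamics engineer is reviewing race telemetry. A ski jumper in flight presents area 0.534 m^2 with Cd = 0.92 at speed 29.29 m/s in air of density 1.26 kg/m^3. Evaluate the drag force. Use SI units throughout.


Fd = 0.5 * Cd * rho * A * v^2
Fd = 0.5 * 0.92 * 1.26 * 0.534 * 29.29^2
v^2 = 857.9041
Fd = 0.5 * 0.92 * 1.26 * 0.534 * 857.9041 = 265.5268 N

265.5268 N


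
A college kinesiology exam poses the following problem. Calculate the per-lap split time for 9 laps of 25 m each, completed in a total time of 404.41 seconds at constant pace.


Split time = total_time / n_laps = 404.41 / 9
Split time = 44.9344 s per lap

44.9344 s


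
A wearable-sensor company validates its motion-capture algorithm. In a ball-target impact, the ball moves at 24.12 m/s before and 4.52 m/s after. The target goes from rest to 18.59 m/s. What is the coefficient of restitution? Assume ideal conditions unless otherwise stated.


e = (v2_after - v1_after) / (v1_before - v2_before)
Numerator = 18.59 - 4.52 = 14.07
Denominator = 24.12 - 0 = 24.12
e = 14.07 / 24.12 = 0.5833

0.5833


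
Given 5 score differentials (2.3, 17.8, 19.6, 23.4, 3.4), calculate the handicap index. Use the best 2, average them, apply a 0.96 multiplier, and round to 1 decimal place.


All differentials: 2.3, 17.8, 19.6, 23.4, 3.4
Sorted: 2.3, 3.4, 17.8, 19.6, 23.4
Best 2: 2.3, 3.4
Average of best = 5.7 / 2 = 2.85
Raw index = 2.85 * 0.96 = 2.736
Handicap index = round(2.736, 1) = 2.7

2.7


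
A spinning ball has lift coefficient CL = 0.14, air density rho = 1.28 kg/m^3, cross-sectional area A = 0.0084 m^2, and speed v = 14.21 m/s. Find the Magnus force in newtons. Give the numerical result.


FM = 0.5 * CL * rho * A * v^2
FM = 0.5 * 0.14 * 1.28 * 0.0084 * 14.21^2
v^2 = 201.9241
FM = 0.5 * 0.14 * 1.28 * 0.0084 * 201.9241 = 0.152 N

0.152 N


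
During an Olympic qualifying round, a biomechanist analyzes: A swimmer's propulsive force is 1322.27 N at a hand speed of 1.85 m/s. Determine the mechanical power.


P = F * v
P = 1322.27 * 1.85
P = 2446.1995 W

2446.1995 W


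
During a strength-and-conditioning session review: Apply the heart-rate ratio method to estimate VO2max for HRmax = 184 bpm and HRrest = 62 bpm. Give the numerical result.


VO2max = 15.3 * HRmax / HRrest
VO2max = 15.3 * 184 / 62
VO2max = 2815.2 / 62 = 45.4065 mL/kg/min

45.4065 mL/kg/min


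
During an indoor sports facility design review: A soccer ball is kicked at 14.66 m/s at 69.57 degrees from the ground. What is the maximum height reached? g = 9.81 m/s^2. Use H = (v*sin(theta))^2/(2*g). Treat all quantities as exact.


H = (v*sin(theta))^2 / (2*g)
vy = v*sin(theta) = 14.66 * sin(69.57 deg) = 13.7379 m/s
H = vy^2 / (2*g) = 188.7292 / (2*9.81)
H = 188.7292 / 19.62 = 9.6192 m

9.6192 m


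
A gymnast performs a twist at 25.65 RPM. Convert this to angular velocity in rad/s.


omega = RPM * 2 * pi / 60
omega = 25.65 * 2 * 3.14159 / 60
omega = 161.1637 / 60 = 2.6861 rad/s

2.6861 rad/s


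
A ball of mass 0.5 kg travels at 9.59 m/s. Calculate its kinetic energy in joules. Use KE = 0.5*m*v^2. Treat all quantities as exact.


KE = 0.5 * m * v^2
KE = 0.5 * 0.5 * 9.59^2
KE = 0.5 * 0.5 * 91.9681 = 22.992 J

22.992 J


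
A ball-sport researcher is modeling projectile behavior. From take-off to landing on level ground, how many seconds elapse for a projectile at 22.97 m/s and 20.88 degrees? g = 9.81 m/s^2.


T = 2*v*sin(theta)/g
sin(theta) = sin(20.88 deg) = 0.3564
T = 2*22.97*0.3564 / 9.81
T = 16.3736 / 9.81 = 1.6691 s

1.6691 s


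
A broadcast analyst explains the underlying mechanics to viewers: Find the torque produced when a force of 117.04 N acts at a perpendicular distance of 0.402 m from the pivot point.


tau = F * d
tau = 117.04 * 0.402
tau = 47.0501 N*m

47.0501 N*m


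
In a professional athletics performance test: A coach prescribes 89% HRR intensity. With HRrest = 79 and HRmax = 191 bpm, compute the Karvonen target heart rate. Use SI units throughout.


Target = HRrest + pct*(HRmax - HRrest)
Heart rate reserve = HRmax - HRrest = 191 - 79 = 112 bpm
Fraction = 89% = 0.89
Target = 79 + 0.89 * 112
Target = 79 + 99.68 = 178.68 bpm

178.68 bpm


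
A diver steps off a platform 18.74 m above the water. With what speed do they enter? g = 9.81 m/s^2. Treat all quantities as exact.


v = sqrt(2 * g * h)
v = sqrt(2 * 9.81 * 18.74)
v = sqrt(367.6788) = 19.175 m/s

19.175 m/s


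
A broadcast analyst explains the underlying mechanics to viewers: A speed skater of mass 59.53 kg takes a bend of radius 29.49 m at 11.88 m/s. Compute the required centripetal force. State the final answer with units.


Fc = m * v^2 / r
v^2 = 11.88^2 = 141.1344
Fc = 59.53 * 141.1344 / 29.49
Fc = 8401.7308 / 29.49 = 284.901 N

284.901 N


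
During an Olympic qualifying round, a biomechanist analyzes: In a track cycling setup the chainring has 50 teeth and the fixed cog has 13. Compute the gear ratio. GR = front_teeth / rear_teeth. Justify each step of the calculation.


GR = front_teeth / rear_teeth
GR = 50 / 13
GR = 3.8462

3.8462


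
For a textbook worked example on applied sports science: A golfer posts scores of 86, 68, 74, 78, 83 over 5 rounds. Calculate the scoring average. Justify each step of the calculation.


Average = sum / n
Sum = 389
Average = 389 / 5 = 77.8

77.8


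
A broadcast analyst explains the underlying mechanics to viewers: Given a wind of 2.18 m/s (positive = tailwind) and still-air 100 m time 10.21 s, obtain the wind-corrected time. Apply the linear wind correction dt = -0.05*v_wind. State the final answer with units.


dt = -0.05 * v_wind = -0.05 * 2.18 = -0.109 s
t_corrected = t_still + dt = 10.21 + (-0.109)
t_corrected = 10.101 s

10.101 s


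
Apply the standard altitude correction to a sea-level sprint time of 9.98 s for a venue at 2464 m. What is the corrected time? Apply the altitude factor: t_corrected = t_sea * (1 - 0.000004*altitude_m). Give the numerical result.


Correction factor = 1 - 0.000004 * 2464 = 0.990144
t_corrected = t_sea * factor = 9.98 * 0.990144
t_corrected = 9.8816 s

9.8816 s


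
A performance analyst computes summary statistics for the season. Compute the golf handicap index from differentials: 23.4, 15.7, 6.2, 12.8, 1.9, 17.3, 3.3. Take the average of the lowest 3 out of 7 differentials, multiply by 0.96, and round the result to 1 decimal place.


All differentials: 23.4, 15.7, 6.2, 12.8, 1.9, 17.3, 3.3
Sorted: 1.9, 3.3, 6.2, 12.8, 15.7, 17.3, 23.4
Best 3: 1.9, 3.3, 6.2
Average of best = 11.4 / 3 = 3.8
Raw index = 3.8 * 0.96 = 3.648
Handicap index = round(3.648, 1) = 3.6

3.6


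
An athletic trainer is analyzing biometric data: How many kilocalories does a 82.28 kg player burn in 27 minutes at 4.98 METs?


kcal = MET * mass * time_hr
Convert time: 27 min = 0.45 hr
kcal = 4.98 * 82.28 * 0.45
kcal = 184.3895 kcal

184.3895 kcal


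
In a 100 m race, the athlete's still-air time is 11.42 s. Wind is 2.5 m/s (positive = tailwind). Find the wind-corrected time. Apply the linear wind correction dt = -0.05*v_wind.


dt = -0.05 * v_wind = -0.05 * 2.5 = -0.125 s
t_corrected = t_still + dt = 11.42 + (-0.125)
t_corrected = 11.295 s

11.295 s


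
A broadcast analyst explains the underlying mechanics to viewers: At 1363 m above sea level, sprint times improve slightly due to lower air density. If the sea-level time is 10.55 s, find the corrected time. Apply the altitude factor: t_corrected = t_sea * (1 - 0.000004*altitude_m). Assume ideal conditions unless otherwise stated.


Correction factor = 1 - 0.000004 * 1363 = 0.994548
t_corrected = t_sea * factor = 10.55 * 0.994548
t_corrected = 10.4925 s

10.4925 s


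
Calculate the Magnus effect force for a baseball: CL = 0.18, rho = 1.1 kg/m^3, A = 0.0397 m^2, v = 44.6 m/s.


FM = 0.5 * CL * rho * A * v^2
FM = 0.5 * 0.18 * 1.1 * 0.0397 * 44.6^2
v^2 = 1989.16
FM = 0.5 * 0.18 * 1.1 * 0.0397 * 1989.16 = 7.818 N

7.818 N


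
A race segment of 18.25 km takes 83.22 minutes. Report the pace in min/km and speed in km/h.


Pace = time / distance = 83.22 min / 18.25 km = 4.56 min/km
Speed = distance / time_in_hours = 18.25 / 1.387 hr
Speed = 13.1579 km/h

4.56 min/km, 13.1579 km/h


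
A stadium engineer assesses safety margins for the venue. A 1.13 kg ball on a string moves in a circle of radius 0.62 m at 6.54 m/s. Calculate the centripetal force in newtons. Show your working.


Fc = m * v^2 / r
v^2 = 6.54^2 = 42.7716
Fc = 1.13 * 42.7716 / 0.62
Fc = 48.3319 / 0.62 = 77.9547 N

77.9547 N


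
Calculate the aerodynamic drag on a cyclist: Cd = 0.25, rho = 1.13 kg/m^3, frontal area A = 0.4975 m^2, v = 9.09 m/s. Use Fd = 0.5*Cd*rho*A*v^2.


Fd = 0.5 * Cd * rho * A * v^2
Fd = 0.5 * 0.25 * 1.13 * 0.4975 * 9.09^2
v^2 = 82.6281
Fd = 0.5 * 0.25 * 1.13 * 0.4975 * 82.6281 = 5.8064 N

5.8064 N


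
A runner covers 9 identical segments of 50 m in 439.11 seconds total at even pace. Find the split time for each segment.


Split time = total_time / n_laps = 439.11 / 9
Split time = 48.79 s per lap

48.79 s


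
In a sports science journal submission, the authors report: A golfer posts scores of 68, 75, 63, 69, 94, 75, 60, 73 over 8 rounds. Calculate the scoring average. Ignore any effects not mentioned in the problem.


Average = sum / n
Sum = 577
Average = 577 / 8 = 72.125

72.125


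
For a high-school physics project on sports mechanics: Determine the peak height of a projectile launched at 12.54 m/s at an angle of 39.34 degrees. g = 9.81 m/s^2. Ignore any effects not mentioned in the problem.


H = (v*sin(theta))^2 / (2*g)
vy = v*sin(theta) = 12.54 * sin(39.34 deg) = 7.9494 m/s
H = vy^2 / (2*g) = 63.1925 / (2*9.81)
H = 63.1925 / 19.62 = 3.2208 m

3.2208 m


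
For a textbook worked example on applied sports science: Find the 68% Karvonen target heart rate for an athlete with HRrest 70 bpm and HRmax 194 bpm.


Target = HRrest + pct*(HRmax - HRrest)
Heart rate reserve = HRmax - HRrest = 194 - 70 = 124 bpm
Fraction = 68% = 0.68
Target = 70 + 0.68 * 124
Target = 70 + 84.32 = 154.32 bpm

154.32 bpm


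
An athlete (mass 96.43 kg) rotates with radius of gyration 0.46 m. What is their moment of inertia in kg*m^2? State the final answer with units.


I = m * k^2
I = 96.43 * 0.46^2
I = 96.43 * 0.2116 = 20.4046 kg*m^2

20.4046 kg*m^2


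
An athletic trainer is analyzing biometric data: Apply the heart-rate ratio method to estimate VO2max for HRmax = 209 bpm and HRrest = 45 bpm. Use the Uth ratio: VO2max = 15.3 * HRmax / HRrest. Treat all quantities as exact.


VO2max = 15.3 * HRmax / HRrest
VO2max = 15.3 * 209 / 45
VO2max = 3197.7 / 45 = 71.06 mL/kg/min

71.06 mL/kg/min


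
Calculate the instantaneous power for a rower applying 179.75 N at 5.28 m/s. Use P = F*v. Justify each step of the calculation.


P = F * v
P = 179.75 * 5.28
P = 949.08 W

949.08 W


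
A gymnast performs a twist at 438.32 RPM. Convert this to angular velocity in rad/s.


omega = RPM * 2 * pi / 60
omega = 438.32 * 2 * 3.14159 / 60
omega = 2754.0458 / 60 = 45.9008 rad/s

45.9008 rad/s


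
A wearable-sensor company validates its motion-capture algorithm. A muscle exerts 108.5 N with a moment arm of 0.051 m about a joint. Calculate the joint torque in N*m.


tau = F * d
tau = 108.5 * 0.051
tau = 5.5335 N*m

5.5335 N*m


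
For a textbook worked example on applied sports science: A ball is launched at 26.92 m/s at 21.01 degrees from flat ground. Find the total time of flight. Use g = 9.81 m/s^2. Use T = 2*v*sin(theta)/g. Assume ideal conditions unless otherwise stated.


T = 2*v*sin(theta)/g
sin(theta) = sin(21.01 deg) = 0.3585
T = 2*26.92*0.3585 / 9.81
T = 19.3033 / 9.81 = 1.9677 s

1.9677 s


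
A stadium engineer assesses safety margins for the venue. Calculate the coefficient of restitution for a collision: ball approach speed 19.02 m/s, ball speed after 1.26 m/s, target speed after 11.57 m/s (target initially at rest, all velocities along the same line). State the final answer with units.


e = (v2_after - v1_after) / (v1_before - v2_before)
Numerator = 11.57 - 1.26 = 10.31
Denominator = 19.02 - 0 = 19.02
e = 10.31 / 19.02 = 0.5421

0.5421


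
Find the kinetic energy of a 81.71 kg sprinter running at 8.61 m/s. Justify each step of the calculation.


KE = 0.5 * m * v^2
KE = 0.5 * 81.71 * 8.61^2
KE = 0.5 * 81.71 * 74.1321 = 3028.6669 J

3028.6669 J


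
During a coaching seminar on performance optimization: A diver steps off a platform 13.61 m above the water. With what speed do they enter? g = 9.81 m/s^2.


v = sqrt(2 * g * h)
v = sqrt(2 * 9.81 * 13.61)
v = sqrt(267.0282) = 16.341 m/s

16.341 m/s


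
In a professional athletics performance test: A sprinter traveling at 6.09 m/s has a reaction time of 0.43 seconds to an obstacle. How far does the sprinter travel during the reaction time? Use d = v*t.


d = v * t
d = 6.09 * 0.43
d = 2.6187 m

2.6187 m


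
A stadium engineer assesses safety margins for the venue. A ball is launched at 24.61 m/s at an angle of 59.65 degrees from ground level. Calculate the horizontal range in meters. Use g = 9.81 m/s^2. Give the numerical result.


R = v^2 * sin(2*theta) / g
Convert angle to radians: theta = 59.65 deg = 1.0411 rad
sin(2*theta) = sin(2.0822) = 0.8721
R = 24.61^2 * 0.8721 / 9.81
R = 605.6521 * 0.8721 / 9.81 = 53.84 m

53.84 m


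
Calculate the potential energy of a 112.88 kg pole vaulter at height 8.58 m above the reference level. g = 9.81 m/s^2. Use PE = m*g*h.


PE = m * g * h
PE = 112.88 * 9.81 * 8.58
PE = 1107.3528 * 8.58 = 9501.087 J

9501.087 J


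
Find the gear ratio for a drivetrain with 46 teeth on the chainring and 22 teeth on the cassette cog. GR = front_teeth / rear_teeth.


GR = front_teeth / rear_teeth
GR = 46 / 22
GR = 2.0909

2.0909


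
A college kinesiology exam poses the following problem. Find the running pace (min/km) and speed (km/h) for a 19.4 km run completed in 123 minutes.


Pace = time / distance = 123 min / 19.4 km = 6.3402 min/km
Speed = distance / time_in_hours = 19.4 / 2.05 hr
Speed = 9.4634 km/h

6.3402 min/km, 9.4634 km/h


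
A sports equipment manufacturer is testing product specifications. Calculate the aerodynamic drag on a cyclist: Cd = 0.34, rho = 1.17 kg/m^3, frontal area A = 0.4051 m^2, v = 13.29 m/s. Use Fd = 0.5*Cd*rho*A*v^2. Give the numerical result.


Fd = 0.5 * Cd * rho * A * v^2
Fd = 0.5 * 0.34 * 1.17 * 0.4051 * 13.29^2
v^2 = 176.6241
Fd = 0.5 * 0.34 * 1.17 * 0.4051 * 176.6241 = 14.2314 N

14.2314 N


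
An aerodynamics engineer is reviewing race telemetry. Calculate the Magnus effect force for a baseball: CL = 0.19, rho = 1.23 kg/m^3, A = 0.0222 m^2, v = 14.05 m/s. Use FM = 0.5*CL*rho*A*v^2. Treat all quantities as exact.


FM = 0.5 * CL * rho * A * v^2
FM = 0.5 * 0.19 * 1.23 * 0.0222 * 14.05^2
v^2 = 197.4025
FM = 0.5 * 0.19 * 1.23 * 0.0222 * 197.4025 = 0.5121 N

0.5121 N


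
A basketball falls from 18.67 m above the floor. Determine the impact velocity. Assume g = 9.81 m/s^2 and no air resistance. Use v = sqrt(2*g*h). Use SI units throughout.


v = sqrt(2 * g * h)
v = sqrt(2 * 9.81 * 18.67)
v = sqrt(366.3054) = 19.1391 m/s

19.1391 m/s


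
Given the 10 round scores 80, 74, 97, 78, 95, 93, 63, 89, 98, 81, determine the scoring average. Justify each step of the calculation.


Average = sum / n
Sum = 848
Average = 848 / 10 = 84.8

84.8


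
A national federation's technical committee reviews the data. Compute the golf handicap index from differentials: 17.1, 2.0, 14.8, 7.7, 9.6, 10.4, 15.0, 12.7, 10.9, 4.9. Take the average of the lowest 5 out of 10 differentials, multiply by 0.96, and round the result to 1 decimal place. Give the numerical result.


All differentials: 17.1, 2.0, 14.8, 7.7, 9.6, 10.4, 15.0, 12.7, 10.9, 4.9
Sorted: 2.0, 4.9, 7.7, 9.6, 10.4, 10.9, 12.7, 14.8, 15.0, 17.1
Best 5: 2.0, 4.9, 7.7, 9.6, 10.4
Average of best = 34.6 / 5 = 6.92
Raw index = 6.92 * 0.96 = 6.6432
Handicap index = round(6.6432, 1) = 6.6

6.6


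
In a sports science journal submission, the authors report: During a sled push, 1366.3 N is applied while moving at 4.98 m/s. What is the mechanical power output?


P = F * v
P = 1366.3 * 4.98
P = 6804.174 W

6804.174 W


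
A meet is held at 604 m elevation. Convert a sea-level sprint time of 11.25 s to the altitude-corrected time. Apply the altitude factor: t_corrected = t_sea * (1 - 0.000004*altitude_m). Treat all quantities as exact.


Correction factor = 1 - 0.000004 * 604 = 0.997584
t_corrected = t_sea * factor = 11.25 * 0.997584
t_corrected = 11.2228 s

11.2228 s


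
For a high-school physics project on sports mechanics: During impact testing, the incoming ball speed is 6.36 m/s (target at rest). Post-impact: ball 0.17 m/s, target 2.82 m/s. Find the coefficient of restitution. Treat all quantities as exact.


e = (v2_after - v1_after) / (v1_before - v2_before)
Numerator = 2.82 - 0.17 = 2.65
Denominator = 6.36 - 0 = 6.36
e = 2.65 / 6.36 = 0.4167

0.4167


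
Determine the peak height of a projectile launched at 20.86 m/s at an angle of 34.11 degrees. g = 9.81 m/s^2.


H = (v*sin(theta))^2 / (2*g)
vy = v*sin(theta) = 20.86 * sin(34.11 deg) = 11.6979 m/s
H = vy^2 / (2*g) = 136.8419 / (2*9.81)
H = 136.8419 / 19.62 = 6.9746 m

6.9746 m


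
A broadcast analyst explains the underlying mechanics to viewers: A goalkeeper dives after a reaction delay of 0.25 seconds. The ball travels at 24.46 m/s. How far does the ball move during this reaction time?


d = v * t
d = 24.46 * 0.25
d = 6.115 m

6.115 m


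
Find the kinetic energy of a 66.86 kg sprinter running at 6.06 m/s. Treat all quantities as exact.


KE = 0.5 * m * v^2
KE = 0.5 * 66.86 * 6.06^2
KE = 0.5 * 66.86 * 36.7236 = 1227.6699 J

1227.6699 J


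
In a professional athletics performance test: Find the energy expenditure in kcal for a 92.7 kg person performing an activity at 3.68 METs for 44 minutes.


kcal = MET * mass * time_hr
Convert time: 44 min = 0.7333 hr
kcal = 3.68 * 92.7 * 0.7333
kcal = 250.1664 kcal

250.1664 kcal


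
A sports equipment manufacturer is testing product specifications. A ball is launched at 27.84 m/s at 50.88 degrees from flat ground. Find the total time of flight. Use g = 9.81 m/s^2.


T = 2*v*sin(theta)/g
sin(theta) = sin(50.88 deg) = 0.7758
T = 2*27.84*0.7758 / 9.81
T = 43.198 / 9.81 = 4.4035 s

4.4035 s


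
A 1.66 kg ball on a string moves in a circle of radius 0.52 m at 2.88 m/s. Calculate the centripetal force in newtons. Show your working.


Fc = m * v^2 / r
v^2 = 2.88^2 = 8.2944
Fc = 1.66 * 8.2944 / 0.52
Fc = 13.7687 / 0.52 = 26.4783 N

26.4783 N


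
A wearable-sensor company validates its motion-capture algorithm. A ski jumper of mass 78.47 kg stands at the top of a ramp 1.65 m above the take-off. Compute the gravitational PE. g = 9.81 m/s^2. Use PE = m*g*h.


PE = m * g * h
PE = 78.47 * 9.81 * 1.65
PE = 769.7907 * 1.65 = 1270.1547 J

1270.1547 J


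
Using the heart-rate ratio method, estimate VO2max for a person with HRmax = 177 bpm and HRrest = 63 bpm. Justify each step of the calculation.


VO2max = 15.3 * HRmax / HRrest
VO2max = 15.3 * 177 / 63
VO2max = 2708.1 / 63 = 42.9857 mL/kg/min

42.9857 mL/kg/min


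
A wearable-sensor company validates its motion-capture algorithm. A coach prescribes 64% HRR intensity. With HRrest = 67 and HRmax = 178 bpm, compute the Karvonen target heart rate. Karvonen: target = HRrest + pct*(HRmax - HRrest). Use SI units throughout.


Target = HRrest + pct*(HRmax - HRrest)
Heart rate reserve = HRmax - HRrest = 178 - 67 = 111 bpm
Fraction = 64% = 0.64
Target = 67 + 0.64 * 111
Target = 67 + 71.04 = 138.04 bpm

138.04 bpm


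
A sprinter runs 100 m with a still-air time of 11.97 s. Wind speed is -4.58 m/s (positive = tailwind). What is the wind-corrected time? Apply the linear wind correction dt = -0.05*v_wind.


dt = -0.05 * v_wind = -0.05 * -4.58 = 0.229 s
t_corrected = t_still + dt = 11.97 + (0.229)
t_corrected = 12.199 s

12.199 s


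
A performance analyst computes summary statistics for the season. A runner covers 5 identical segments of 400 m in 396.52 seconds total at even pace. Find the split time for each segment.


Split time = total_time / n_laps = 396.52 / 5
Split time = 79.304 s per lap

79.304 s


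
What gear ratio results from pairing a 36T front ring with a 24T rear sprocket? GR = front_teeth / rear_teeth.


GR = front_teeth / rear_teeth
GR = 36 / 24
GR = 1.5

1.5


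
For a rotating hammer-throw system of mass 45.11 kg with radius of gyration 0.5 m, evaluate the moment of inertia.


I = m * k^2
I = 45.11 * 0.5^2
I = 45.11 * 0.25 = 11.2775 kg*m^2

11.2775 kg*m^2


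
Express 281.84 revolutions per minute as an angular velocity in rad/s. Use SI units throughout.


omega = RPM * 2 * pi / 60
omega = 281.84 * 2 * 3.14159 / 60
omega = 1770.8529 / 60 = 29.5142 rad/s

29.5142 rad/s


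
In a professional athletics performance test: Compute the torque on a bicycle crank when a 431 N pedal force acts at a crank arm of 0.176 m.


tau = F * d
tau = 431 * 0.176
tau = 75.856 N*m

75.856 N*m


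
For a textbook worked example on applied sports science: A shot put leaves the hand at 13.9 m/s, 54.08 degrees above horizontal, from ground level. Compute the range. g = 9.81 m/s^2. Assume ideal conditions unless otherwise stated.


R = v^2 * sin(2*theta) / g
Convert angle to radians: theta = 54.08 deg = 0.9439 rad
sin(2*theta) = sin(1.8877) = 0.9502
R = 13.9^2 * 0.9502 / 9.81
R = 193.21 * 0.9502 / 9.81 = 18.7142 m

18.7142 m


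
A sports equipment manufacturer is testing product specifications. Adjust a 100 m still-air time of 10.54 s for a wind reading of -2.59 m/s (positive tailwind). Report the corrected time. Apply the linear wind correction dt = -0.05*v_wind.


dt = -0.05 * v_wind = -0.05 * -2.59 = 0.1295 s
t_corrected = t_still + dt = 10.54 + (0.1295)
t_corrected = 10.6695 s

10.6695 s


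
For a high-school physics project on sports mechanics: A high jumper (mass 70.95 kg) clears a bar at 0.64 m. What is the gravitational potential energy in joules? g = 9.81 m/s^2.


PE = m * g * h
PE = 70.95 * 9.81 * 0.64
PE = 696.0195 * 0.64 = 445.4525 J

445.4525 J


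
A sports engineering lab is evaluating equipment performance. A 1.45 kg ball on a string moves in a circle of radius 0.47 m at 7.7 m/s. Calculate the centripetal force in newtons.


Fc = m * v^2 / r
v^2 = 7.7^2 = 59.29
Fc = 1.45 * 59.29 / 0.47
Fc = 85.9705 / 0.47 = 182.916 N

182.916 N


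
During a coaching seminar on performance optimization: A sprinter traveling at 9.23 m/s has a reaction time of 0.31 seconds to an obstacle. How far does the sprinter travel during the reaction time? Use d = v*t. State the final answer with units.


d = v * t
d = 9.23 * 0.31
d = 2.8613 m

2.8613 m


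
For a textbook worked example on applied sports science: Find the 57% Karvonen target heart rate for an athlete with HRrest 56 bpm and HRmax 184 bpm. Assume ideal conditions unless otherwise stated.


Target = HRrest + pct*(HRmax - HRrest)
Heart rate reserve = HRmax - HRrest = 184 - 56 = 128 bpm
Fraction = 57% = 0.57
Target = 56 + 0.57 * 128
Target = 56 + 72.96 = 128.96 bpm

128.96 bpm


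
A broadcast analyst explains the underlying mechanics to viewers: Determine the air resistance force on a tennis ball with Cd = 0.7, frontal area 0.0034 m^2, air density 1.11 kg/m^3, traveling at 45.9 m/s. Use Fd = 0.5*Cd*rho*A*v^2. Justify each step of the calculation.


Fd = 0.5 * Cd * rho * A * v^2
Fd = 0.5 * 0.7 * 1.11 * 0.0034 * 45.9^2
v^2 = 2106.81
Fd = 0.5 * 0.7 * 1.11 * 0.0034 * 2106.81 = 2.7829 N

2.7829 N


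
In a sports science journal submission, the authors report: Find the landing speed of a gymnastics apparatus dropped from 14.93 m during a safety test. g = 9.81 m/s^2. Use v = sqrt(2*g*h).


v = sqrt(2 * g * h)
v = sqrt(2 * 9.81 * 14.93)
v = sqrt(292.9266) = 17.1151 m/s

17.1151 m/s


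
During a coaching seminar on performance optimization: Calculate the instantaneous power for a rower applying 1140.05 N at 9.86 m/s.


P = F * v
P = 1140.05 * 9.86
P = 11240.893 W

11240.893 W


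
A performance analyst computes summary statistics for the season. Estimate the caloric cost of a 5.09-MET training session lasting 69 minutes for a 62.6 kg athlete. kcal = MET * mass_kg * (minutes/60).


kcal = MET * mass * time_hr
Convert time: 69 min = 1.15 hr
kcal = 5.09 * 62.6 * 1.15
kcal = 366.4291 kcal

366.4291 kcal


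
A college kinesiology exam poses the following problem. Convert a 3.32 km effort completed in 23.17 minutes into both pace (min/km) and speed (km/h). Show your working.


Pace = time / distance = 23.17 min / 3.32 km = 6.9789 min/km
Speed = distance / time_in_hours = 3.32 / 0.3862 hr
Speed = 8.5973 km/h

6.9789 min/km, 8.5973 km/h


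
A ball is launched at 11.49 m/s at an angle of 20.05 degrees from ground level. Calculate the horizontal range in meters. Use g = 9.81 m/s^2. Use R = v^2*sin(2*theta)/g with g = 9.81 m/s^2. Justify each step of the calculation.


R = v^2 * sin(2*theta) / g
Convert angle to radians: theta = 20.05 deg = 0.3499 rad
sin(2*theta) = sin(0.6999) = 0.6441
R = 11.49^2 * 0.6441 / 9.81
R = 132.0201 * 0.6441 / 9.81 = 8.6684 m

8.6684 m


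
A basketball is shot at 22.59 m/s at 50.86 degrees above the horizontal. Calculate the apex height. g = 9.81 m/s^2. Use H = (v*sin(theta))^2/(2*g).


H = (v*sin(theta))^2 / (2*g)
vy = v*sin(theta) = 22.59 * sin(50.86 deg) = 17.5209 m/s
H = vy^2 / (2*g) = 306.9833 / (2*9.81)
H = 306.9833 / 19.62 = 15.6464 m

15.6464 m


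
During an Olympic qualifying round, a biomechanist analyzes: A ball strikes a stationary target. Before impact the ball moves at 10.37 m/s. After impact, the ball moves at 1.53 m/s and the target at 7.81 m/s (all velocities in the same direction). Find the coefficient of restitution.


e = (v2_after - v1_after) / (v1_before - v2_before)
Numerator = 7.81 - 1.53 = 6.28
Denominator = 10.37 - 0 = 10.37
e = 6.28 / 10.37 = 0.6056

0.6056


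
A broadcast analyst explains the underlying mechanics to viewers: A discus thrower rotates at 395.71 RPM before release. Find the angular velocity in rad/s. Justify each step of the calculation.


omega = RPM * 2 * pi / 60
omega = 395.71 * 2 * 3.14159 / 60
omega = 2486.3193 / 60 = 41.4387 rad/s

41.4387 rad/s


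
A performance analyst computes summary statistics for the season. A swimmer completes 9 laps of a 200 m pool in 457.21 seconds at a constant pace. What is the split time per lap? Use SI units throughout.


Split time = total_time / n_laps = 457.21 / 9
Split time = 50.8011 s per lap

50.8011 s
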